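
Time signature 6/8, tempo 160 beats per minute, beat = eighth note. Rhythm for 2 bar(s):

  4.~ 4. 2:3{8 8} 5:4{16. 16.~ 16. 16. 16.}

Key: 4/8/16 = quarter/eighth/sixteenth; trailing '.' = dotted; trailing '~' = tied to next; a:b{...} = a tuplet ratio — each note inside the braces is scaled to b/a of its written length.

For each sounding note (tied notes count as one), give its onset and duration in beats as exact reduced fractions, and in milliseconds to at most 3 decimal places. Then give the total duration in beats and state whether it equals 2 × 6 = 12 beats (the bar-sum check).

1) 0.0ms=0b +2250.0ms=6b
2) 2250.0ms=6b +562.5ms=3/2b
3) 2812.5ms=15/2b +562.5ms=3/2b
4) 3375.0ms=9b +225.0ms=3/5b
5) 3600.0ms=48/5b +450.0ms=6/5b
6) 4050.0ms=54/5b +225.0ms=3/5b
7) 4275.0ms=57/5b +225.0ms=3/5b
Σ=12b of 12 (160bpm 6/8) — PASS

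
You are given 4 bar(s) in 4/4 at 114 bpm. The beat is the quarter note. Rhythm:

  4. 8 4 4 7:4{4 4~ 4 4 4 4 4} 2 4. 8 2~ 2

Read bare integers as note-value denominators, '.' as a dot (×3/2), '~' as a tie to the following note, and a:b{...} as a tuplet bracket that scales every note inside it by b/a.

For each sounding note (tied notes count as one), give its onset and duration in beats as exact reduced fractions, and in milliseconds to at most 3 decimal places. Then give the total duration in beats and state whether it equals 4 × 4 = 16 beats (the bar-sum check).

1) 0.0ms=0b +789.474ms=3/2b
2) 789.474ms=3/2b +263.158ms=1/2b
3) 1052.632ms=2b +526.316ms=1b
4) 1578.947ms=3b +526.316ms=1b
5) 2105.263ms=4b +300.752ms=4/7b
6) 2406.015ms=32/7b +601.504ms=8/7b
7) 3007.519ms=40/7b +300.752ms=4/7b
8) 3308.271ms=44/7b +300.752ms=4/7b
9) 3609.023ms=48/7b +300.752ms=4/7b
10) 3909.774ms=52/7b +300.752ms=4/7b
11) 4210.526ms=8b +1052.632ms=2b
12) 5263.158ms=10b +789.474ms=3/2b
13) 6052.632ms=23/2b +263.158ms=1/2b
14) 6315.789ms=12b +2105.263ms=4b
Σ=16b of 16 (114bpm 4/4) — PASS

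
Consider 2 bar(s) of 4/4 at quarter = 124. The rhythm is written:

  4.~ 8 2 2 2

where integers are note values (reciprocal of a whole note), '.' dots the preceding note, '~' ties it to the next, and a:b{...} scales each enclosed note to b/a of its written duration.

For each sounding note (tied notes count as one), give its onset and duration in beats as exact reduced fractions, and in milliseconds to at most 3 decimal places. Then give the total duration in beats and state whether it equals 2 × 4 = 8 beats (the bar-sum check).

1) 0.0ms=0b +967.742ms=2b
2) 967.742ms=2b +967.742ms=2b
3) 1935.484ms=4b +967.742ms=2b
4) 2903.226ms=6b +967.742ms=2b
Σ=8b of 8 (124bpm 4/4) — PASS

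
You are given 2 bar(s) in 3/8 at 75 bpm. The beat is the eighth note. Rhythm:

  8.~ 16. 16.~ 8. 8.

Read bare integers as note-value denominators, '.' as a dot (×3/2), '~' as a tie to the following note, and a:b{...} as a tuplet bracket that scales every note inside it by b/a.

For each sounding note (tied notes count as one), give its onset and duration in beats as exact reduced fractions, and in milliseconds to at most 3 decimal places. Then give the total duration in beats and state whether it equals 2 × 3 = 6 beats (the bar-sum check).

1) 0.0ms=0b +1800.0ms=9/4b
2) 1800.0ms=9/4b +1800.0ms=9/4b
3) 3600.0ms=9/2b +1200.0ms=3/2b
Σ=6b of 6 (75bpm 3/8) — PASS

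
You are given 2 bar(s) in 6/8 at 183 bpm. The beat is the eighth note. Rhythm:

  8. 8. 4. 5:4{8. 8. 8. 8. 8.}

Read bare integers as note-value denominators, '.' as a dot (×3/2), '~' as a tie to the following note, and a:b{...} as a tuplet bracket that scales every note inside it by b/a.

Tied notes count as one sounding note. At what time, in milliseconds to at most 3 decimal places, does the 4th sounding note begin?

1. 0.0ms @ 0 + 491.803ms (3/2)
2. 491.803ms @ 3/2 + 491.803ms (3/2)
3. 983.607ms @ 3 + 983.607ms (3)
4. 1967.213ms @ 6 + 393.443ms (6/5)
5. 2360.656ms @ 36/5 + 393.443ms (6/5)
6. 2754.098ms @ 42/5 + 393.443ms (6/5)
7. 3147.541ms @ 48/5 + 393.443ms (6/5)
8. 3540.984ms @ 54/5 + 393.443ms (6/5)

note 4 onset = 6b = 1967.213ms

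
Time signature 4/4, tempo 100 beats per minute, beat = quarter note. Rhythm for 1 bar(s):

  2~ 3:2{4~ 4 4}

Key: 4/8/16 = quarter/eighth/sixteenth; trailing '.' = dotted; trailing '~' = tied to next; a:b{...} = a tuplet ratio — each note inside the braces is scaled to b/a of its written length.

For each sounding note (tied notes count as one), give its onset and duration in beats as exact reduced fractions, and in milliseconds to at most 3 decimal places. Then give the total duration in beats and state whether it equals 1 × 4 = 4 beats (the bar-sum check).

1) 0.0ms=0b +2000.0ms=10/3b
2) 2000.0ms=10/3b +400.0ms=2/3b
Σ=4b of 4 (100bpm 4/4) — PASS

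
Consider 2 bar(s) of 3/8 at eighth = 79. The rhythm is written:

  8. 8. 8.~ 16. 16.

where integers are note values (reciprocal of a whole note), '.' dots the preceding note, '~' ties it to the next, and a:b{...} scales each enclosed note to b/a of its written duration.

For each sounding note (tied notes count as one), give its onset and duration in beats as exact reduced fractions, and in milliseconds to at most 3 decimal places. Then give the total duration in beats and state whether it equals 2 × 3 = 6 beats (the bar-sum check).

1) 0.0ms=0b +1139.241ms=3/2b
2) 1139.241ms=3/2b +1139.241ms=3/2b
3) 2278.481ms=3b +1708.861ms=9/4b
4) 3987.342ms=21/4b +569.62ms=3/4b
Σ=6b of 6 (79bpm 3/8) — PASS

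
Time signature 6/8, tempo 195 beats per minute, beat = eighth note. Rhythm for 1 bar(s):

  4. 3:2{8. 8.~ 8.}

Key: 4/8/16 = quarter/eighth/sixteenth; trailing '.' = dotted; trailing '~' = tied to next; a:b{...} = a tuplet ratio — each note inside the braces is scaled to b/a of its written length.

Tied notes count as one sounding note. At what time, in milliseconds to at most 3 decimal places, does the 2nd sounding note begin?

note 2 onset = 3b = 923.077ms

1. 0.0ms @ 0 + 923.077ms (3)
2. 923.077ms @ 3 + 307.692ms (1)
3. 1230.769ms @ 4 + 615.385ms (2)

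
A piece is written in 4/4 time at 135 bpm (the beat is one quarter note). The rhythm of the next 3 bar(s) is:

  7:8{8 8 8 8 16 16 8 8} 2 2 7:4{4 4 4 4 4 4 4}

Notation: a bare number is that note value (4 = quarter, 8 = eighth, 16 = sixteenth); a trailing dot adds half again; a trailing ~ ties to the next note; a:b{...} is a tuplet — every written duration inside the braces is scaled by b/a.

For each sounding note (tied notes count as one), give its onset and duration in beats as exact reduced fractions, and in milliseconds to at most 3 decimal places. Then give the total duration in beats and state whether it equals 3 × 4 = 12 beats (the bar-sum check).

1) 0.0ms=0b +253.968ms=4/7b
2) 253.968ms=4/7b +253.968ms=4/7b
3) 507.937ms=8/7b +253.968ms=4/7b
4) 761.905ms=12/7b +253.968ms=4/7b
5) 1015.873ms=16/7b +126.984ms=2/7b
6) 1142.857ms=18/7b +126.984ms=2/7b
7) 1269.841ms=20/7b +253.968ms=4/7b
8) 1523.81ms=24/7b +253.968ms=4/7b
9) 1777.778ms=4b +888.889ms=2b
10) 2666.667ms=6b +888.889ms=2b
11) 3555.556ms=8b +253.968ms=4/7b
12) 3809.524ms=60/7b +253.968ms=4/7b
13) 4063.492ms=64/7b +253.968ms=4/7b
14) 4317.46ms=68/7b +253.968ms=4/7b
15) 4571.429ms=72/7b +253.968ms=4/7b
16) 4825.397ms=76/7b +253.968ms=4/7b
17) 5079.365ms=80/7b +253.968ms=4/7b
Σ=12b of 12 (135bpm 4/4) — PASS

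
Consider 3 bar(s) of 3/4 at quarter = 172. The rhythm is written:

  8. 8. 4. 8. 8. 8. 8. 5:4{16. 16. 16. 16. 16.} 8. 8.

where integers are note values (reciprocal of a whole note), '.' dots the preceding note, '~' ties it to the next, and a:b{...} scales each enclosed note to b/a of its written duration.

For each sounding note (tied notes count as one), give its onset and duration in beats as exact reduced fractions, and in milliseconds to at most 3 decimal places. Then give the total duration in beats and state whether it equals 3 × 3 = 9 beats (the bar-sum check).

1) 0.0ms=0b +261.628ms=3/4b
2) 261.628ms=3/4b +261.628ms=3/4b
3) 523.256ms=3/2b +523.256ms=3/2b
4) 1046.512ms=3b +261.628ms=3/4b
5) 1308.14ms=15/4b +261.628ms=3/4b
6) 1569.767ms=9/2b +261.628ms=3/4b
7) 1831.395ms=21/4b +261.628ms=3/4b
8) 2093.023ms=6b +104.651ms=3/10b
9) 2197.674ms=63/10b +104.651ms=3/10b
10) 2302.326ms=33/5b +104.651ms=3/10b
11) 2406.977ms=69/10b +104.651ms=3/10b
12) 2511.628ms=36/5b +104.651ms=3/10b
13) 2616.279ms=15/2b +261.628ms=3/4b
14) 2877.907ms=33/4b +261.628ms=3/4b
Σ=9b of 9 (172bpm 3/4) — PASS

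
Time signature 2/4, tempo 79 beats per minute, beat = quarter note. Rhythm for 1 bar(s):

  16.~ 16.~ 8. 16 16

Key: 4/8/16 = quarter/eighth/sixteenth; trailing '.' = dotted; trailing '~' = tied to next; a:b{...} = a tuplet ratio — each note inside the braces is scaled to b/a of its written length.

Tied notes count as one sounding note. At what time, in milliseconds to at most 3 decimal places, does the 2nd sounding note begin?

1. 0.0ms @ 0 + 1139.241ms (3/2)
2. 1139.241ms @ 3/2 + 189.873ms (1/4)
3. 1329.114ms @ 7/4 + 189.873ms (1/4)

note 2 onset = 3/2b = 1139.241ms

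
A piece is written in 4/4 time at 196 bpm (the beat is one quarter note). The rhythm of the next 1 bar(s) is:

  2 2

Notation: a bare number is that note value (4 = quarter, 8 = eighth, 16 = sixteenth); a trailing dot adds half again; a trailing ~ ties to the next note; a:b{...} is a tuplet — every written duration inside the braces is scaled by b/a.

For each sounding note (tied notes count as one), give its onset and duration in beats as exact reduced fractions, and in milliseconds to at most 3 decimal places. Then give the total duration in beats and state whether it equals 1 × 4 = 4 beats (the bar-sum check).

1) 0.0ms=0b +612.245ms=2b
2) 612.245ms=2b +612.245ms=2b
Σ=4b of 4 (196bpm 4/4) — PASS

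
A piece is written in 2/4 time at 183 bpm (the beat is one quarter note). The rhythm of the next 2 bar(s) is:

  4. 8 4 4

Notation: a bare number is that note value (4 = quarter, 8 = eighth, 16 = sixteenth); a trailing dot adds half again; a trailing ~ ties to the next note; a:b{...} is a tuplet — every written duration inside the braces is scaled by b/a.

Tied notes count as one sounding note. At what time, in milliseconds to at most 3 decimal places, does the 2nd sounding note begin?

1. 0.0ms @ 0 + 491.803ms (3/2)
2. 491.803ms @ 3/2 + 163.934ms (1/2)
3. 655.738ms @ 2 + 327.869ms (1)
4. 983.607ms @ 3 + 327.869ms (1)

note 2 onset = 3/2b = 491.803ms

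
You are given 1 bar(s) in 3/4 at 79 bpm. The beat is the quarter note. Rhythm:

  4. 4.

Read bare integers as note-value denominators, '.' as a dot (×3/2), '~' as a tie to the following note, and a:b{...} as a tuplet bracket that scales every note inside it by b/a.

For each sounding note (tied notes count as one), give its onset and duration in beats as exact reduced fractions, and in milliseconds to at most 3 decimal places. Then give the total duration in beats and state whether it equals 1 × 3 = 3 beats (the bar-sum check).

1) 0.0ms=0b +1139.241ms=3/2b
2) 1139.241ms=3/2b +1139.241ms=3/2b
Σ=3b of 3 (79bpm 3/4) — PASS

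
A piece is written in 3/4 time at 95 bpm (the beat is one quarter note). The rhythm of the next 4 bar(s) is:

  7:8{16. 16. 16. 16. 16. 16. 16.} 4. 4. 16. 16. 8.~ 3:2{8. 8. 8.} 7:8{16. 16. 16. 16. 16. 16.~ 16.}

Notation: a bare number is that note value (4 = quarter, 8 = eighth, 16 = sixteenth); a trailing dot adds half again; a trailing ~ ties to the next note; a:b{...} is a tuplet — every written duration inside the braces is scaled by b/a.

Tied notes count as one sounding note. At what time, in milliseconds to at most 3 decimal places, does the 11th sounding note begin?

note 11 onset = 51/8b = 4026.316ms

1. 0.0ms @ 0 + 270.677ms (3/7)
2. 270.677ms @ 3/7 + 270.677ms (3/7)
3. 541.353ms @ 6/7 + 270.677ms (3/7)
4. 812.03ms @ 9/7 + 270.677ms (3/7)
5. 1082.707ms @ 12/7 + 270.677ms (3/7)
6. 1353.383ms @ 15/7 + 270.677ms (3/7)
7. 1624.06ms @ 18/7 + 270.677ms (3/7)
8. 1894.737ms @ 3 + 947.368ms (3/2)
9. 2842.105ms @ 9/2 + 947.368ms (3/2)
10. 3789.474ms @ 6 + 236.842ms (3/8)
11. 4026.316ms @ 51/8 + 236.842ms (3/8)
12. 4263.158ms @ 27/4 + 789.474ms (5/4)
13. 5052.632ms @ 8 + 315.789ms (1/2)
14. 5368.421ms @ 17/2 + 315.789ms (1/2)
15. 5684.211ms @ 9 + 270.677ms (3/7)
16. 5954.887ms @ 66/7 + 270.677ms (3/7)
17. 6225.564ms @ 69/7 + 270.677ms (3/7)
18. 6496.241ms @ 72/7 + 270.677ms (3/7)
19. 6766.917ms @ 75/7 + 270.677ms (3/7)
20. 7037.594ms @ 78/7 + 541.353ms (6/7)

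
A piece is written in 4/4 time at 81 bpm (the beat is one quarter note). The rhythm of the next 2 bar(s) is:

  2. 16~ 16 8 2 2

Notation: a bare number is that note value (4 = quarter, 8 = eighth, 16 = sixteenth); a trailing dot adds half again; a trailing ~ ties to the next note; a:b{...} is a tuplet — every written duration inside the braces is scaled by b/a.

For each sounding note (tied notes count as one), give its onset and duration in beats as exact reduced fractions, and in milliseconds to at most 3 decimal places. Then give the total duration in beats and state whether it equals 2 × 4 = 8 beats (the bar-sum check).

1) 0.0ms=0b +2222.222ms=3b
2) 2222.222ms=3b +370.37ms=1/2b
3) 2592.593ms=7/2b +370.37ms=1/2b
4) 2962.963ms=4b +1481.481ms=2b
5) 4444.444ms=6b +1481.481ms=2b
Σ=8b of 8 (81bpm 4/4) — PASS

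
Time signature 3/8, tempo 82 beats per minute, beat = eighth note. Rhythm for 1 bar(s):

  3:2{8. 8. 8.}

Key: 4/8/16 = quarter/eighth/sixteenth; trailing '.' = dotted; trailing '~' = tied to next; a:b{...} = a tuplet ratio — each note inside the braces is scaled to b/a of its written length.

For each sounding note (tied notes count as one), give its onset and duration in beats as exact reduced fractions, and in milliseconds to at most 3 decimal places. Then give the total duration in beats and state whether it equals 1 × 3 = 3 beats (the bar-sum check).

1) 0.0ms=0b +731.707ms=1b
2) 731.707ms=1b +731.707ms=1b
3) 1463.415ms=2b +731.707ms=1b
Σ=3b of 3 (82bpm 3/8) — PASS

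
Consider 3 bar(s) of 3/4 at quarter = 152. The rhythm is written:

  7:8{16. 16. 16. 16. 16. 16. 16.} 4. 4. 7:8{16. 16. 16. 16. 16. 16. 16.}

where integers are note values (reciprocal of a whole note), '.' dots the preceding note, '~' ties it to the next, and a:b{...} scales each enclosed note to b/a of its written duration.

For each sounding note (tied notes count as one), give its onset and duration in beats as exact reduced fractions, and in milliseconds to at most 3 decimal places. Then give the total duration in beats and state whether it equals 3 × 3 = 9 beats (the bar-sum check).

1) 0.0ms=0b +169.173ms=3/7b
2) 169.173ms=3/7b +169.173ms=3/7b
3) 338.346ms=6/7b +169.173ms=3/7b
4) 507.519ms=9/7b +169.173ms=3/7b
5) 676.692ms=12/7b +169.173ms=3/7b
6) 845.865ms=15/7b +169.173ms=3/7b
7) 1015.038ms=18/7b +169.173ms=3/7b
8) 1184.211ms=3b +592.105ms=3/2b
9) 1776.316ms=9/2b +592.105ms=3/2b
10) 2368.421ms=6b +169.173ms=3/7b
11) 2537.594ms=45/7b +169.173ms=3/7b
12) 2706.767ms=48/7b +169.173ms=3/7b
13) 2875.94ms=51/7b +169.173ms=3/7b
14) 3045.113ms=54/7b +169.173ms=3/7b
15) 3214.286ms=57/7b +169.173ms=3/7b
16) 3383.459ms=60/7b +169.173ms=3/7b
Σ=9b of 9 (152bpm 3/4) — PASS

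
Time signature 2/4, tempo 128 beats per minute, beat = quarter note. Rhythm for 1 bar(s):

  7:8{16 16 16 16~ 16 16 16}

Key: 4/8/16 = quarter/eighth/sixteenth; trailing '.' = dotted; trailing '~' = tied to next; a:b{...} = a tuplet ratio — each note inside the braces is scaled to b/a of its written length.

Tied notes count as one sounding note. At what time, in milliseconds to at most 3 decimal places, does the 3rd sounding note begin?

1. 0.0ms @ 0 + 133.929ms (2/7)
2. 133.929ms @ 2/7 + 133.929ms (2/7)
3. 267.857ms @ 4/7 + 133.929ms (2/7)
4. 401.786ms @ 6/7 + 267.857ms (4/7)
5. 669.643ms @ 10/7 + 133.929ms (2/7)
6. 803.571ms @ 12/7 + 133.929ms (2/7)

note 3 onset = 4/7b = 267.857ms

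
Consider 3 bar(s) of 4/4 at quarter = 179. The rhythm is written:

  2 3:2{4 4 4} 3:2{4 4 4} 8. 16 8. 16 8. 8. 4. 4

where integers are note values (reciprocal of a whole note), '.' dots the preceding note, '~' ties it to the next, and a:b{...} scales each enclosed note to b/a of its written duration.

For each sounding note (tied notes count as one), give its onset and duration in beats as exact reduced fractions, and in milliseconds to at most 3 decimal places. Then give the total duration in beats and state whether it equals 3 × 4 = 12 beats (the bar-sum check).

1) 0.0ms=0b +670.391ms=2b
2) 670.391ms=2b +223.464ms=2/3b
3) 893.855ms=8/3b +223.464ms=2/3b
4) 1117.318ms=10/3b +223.464ms=2/3b
5) 1340.782ms=4b +223.464ms=2/3b
6) 1564.246ms=14/3b +223.464ms=2/3b
7) 1787.709ms=16/3b +223.464ms=2/3b
8) 2011.173ms=6b +251.397ms=3/4b
9) 2262.57ms=27/4b +83.799ms=1/4b
10) 2346.369ms=7b +251.397ms=3/4b
11) 2597.765ms=31/4b +83.799ms=1/4b
12) 2681.564ms=8b +251.397ms=3/4b
13) 2932.961ms=35/4b +251.397ms=3/4b
14) 3184.358ms=19/2b +502.793ms=3/2b
15) 3687.151ms=11b +335.196ms=1b
Σ=12b of 12 (179bpm 4/4) — PASS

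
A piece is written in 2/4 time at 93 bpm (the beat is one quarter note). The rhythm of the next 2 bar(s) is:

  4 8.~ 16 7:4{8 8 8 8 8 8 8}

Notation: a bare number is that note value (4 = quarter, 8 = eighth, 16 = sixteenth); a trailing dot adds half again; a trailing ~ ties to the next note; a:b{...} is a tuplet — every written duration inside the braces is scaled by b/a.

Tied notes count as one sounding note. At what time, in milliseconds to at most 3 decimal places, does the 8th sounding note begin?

1. 0.0ms @ 0 + 645.161ms (1)
2. 645.161ms @ 1 + 645.161ms (1)
3. 1290.323ms @ 2 + 184.332ms (2/7)
4. 1474.654ms @ 16/7 + 184.332ms (2/7)
5. 1658.986ms @ 18/7 + 184.332ms (2/7)
6. 1843.318ms @ 20/7 + 184.332ms (2/7)
7. 2027.65ms @ 22/7 + 184.332ms (2/7)
8. 2211.982ms @ 24/7 + 184.332ms (2/7)
9. 2396.313ms @ 26/7 + 184.332ms (2/7)

note 8 onset = 24/7b = 2211.982ms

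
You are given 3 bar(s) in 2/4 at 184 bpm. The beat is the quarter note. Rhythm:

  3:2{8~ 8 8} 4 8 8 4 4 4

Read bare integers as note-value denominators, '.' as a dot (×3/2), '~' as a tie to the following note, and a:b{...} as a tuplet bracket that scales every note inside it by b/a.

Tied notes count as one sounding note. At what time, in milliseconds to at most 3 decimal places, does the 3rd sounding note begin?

note 3 onset = 1b = 326.087ms

1. 0.0ms @ 0 + 217.391ms (2/3)
2. 217.391ms @ 2/3 + 108.696ms (1/3)
3. 326.087ms @ 1 + 326.087ms (1)
4. 652.174ms @ 2 + 163.043ms (1/2)
5. 815.217ms @ 5/2 + 163.043ms (1/2)
6. 978.261ms @ 3 + 326.087ms (1)
7. 1304.348ms @ 4 + 326.087ms (1)
8. 1630.435ms @ 5 + 326.087ms (1)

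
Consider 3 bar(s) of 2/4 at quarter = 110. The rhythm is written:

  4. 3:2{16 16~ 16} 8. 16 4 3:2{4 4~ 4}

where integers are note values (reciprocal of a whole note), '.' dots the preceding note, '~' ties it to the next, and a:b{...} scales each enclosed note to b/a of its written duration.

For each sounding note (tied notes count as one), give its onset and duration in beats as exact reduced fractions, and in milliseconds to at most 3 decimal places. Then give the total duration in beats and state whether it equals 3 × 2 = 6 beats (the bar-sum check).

1) 0.0ms=0b +818.182ms=3/2b
2) 818.182ms=3/2b +90.909ms=1/6b
3) 909.091ms=5/3b +181.818ms=1/3b
4) 1090.909ms=2b +409.091ms=3/4b
5) 1500.0ms=11/4b +136.364ms=1/4b
6) 1636.364ms=3b +545.455ms=1b
7) 2181.818ms=4b +363.636ms=2/3b
8) 2545.455ms=14/3b +727.273ms=4/3b
Σ=6b of 6 (110bpm 2/4) — PASS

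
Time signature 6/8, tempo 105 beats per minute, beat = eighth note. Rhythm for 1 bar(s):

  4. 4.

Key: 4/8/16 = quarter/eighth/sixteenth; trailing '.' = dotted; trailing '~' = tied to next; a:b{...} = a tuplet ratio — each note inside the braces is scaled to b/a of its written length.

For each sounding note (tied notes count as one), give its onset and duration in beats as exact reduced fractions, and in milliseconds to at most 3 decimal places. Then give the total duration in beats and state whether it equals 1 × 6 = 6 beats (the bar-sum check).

1) 0.0ms=0b +1714.286ms=3b
2) 1714.286ms=3b +1714.286ms=3b
Σ=6b of 6 (105bpm 6/8) — PASS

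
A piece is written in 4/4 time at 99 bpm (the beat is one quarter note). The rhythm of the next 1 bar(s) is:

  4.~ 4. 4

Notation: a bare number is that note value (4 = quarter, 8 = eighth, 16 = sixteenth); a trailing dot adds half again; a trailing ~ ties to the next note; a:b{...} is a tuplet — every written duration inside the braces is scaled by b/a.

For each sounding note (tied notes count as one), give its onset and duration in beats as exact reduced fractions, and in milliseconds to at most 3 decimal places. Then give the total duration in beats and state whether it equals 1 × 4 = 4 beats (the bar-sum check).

1) 0.0ms=0b +1818.182ms=3b
2) 1818.182ms=3b +606.061ms=1b
Σ=4b of 4 (99bpm 4/4) — PASS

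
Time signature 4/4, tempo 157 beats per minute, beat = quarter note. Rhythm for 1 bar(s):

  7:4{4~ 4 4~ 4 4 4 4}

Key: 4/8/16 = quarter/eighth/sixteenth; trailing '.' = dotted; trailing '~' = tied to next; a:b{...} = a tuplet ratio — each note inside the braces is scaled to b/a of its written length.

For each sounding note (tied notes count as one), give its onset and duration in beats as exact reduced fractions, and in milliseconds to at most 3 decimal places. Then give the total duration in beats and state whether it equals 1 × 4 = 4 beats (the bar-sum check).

1) 0.0ms=0b +436.761ms=8/7b
2) 436.761ms=8/7b +436.761ms=8/7b
3) 873.521ms=16/7b +218.38ms=4/7b
4) 1091.902ms=20/7b +218.38ms=4/7b
5) 1310.282ms=24/7b +218.38ms=4/7b
Σ=4b of 4 (157bpm 4/4) — PASS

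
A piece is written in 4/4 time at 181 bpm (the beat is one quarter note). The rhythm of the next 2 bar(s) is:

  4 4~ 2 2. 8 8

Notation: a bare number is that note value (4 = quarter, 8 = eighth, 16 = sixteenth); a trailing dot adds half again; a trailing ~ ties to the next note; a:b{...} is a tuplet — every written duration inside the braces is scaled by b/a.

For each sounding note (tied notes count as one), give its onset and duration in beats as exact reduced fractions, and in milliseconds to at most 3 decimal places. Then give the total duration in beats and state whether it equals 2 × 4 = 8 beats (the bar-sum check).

1) 0.0ms=0b +331.492ms=1b
2) 331.492ms=1b +994.475ms=3b
3) 1325.967ms=4b +994.475ms=3b
4) 2320.442ms=7b +165.746ms=1/2b
5) 2486.188ms=15/2b +165.746ms=1/2b
Σ=8b of 8 (181bpm 4/4) — PASS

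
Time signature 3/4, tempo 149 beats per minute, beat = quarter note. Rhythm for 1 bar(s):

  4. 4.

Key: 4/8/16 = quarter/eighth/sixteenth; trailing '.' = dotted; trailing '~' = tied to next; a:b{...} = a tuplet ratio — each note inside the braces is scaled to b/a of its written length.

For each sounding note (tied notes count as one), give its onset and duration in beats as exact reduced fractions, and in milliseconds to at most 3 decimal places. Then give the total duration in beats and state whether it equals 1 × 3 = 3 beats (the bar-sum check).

1) 0.0ms=0b +604.027ms=3/2b
2) 604.027ms=3/2b +604.027ms=3/2b
Σ=3b of 3 (149bpm 3/4) — PASS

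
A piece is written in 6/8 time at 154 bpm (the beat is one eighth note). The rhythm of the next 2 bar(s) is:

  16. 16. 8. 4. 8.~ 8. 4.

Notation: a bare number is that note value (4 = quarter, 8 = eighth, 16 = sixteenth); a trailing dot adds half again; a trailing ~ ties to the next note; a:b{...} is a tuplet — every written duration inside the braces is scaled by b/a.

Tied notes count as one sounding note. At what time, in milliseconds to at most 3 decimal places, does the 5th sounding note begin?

note 5 onset = 6b = 2337.662ms

1. 0.0ms @ 0 + 292.208ms (3/4)
2. 292.208ms @ 3/4 + 292.208ms (3/4)
3. 584.416ms @ 3/2 + 584.416ms (3/2)
4. 1168.831ms @ 3 + 1168.831ms (3)
5. 2337.662ms @ 6 + 1168.831ms (3)
6. 3506.494ms @ 9 + 1168.831ms (3)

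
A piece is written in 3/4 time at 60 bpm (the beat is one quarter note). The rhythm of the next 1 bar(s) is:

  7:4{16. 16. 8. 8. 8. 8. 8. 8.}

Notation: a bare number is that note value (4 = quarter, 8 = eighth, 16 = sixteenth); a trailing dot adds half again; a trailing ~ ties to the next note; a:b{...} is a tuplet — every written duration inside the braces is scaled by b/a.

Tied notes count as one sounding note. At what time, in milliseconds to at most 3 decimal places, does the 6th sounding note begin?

1. 0.0ms @ 0 + 214.286ms (3/14)
2. 214.286ms @ 3/14 + 214.286ms (3/14)
3. 428.571ms @ 3/7 + 428.571ms (3/7)
4. 857.143ms @ 6/7 + 428.571ms (3/7)
5. 1285.714ms @ 9/7 + 428.571ms (3/7)
6. 1714.286ms @ 12/7 + 428.571ms (3/7)
7. 2142.857ms @ 15/7 + 428.571ms (3/7)
8. 2571.429ms @ 18/7 + 428.571ms (3/7)

note 6 onset = 12/7b = 1714.286ms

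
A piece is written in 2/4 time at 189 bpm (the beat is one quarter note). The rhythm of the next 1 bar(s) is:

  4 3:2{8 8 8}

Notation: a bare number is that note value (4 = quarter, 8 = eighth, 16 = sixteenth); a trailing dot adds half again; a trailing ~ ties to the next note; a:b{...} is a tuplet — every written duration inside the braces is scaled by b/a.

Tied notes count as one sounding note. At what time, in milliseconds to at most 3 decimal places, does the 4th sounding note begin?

note 4 onset = 5/3b = 529.101ms

1. 0.0ms @ 0 + 317.46ms (1)
2. 317.46ms @ 1 + 105.82ms (1/3)
3. 423.28ms @ 4/3 + 105.82ms (1/3)
4. 529.101ms @ 5/3 + 105.82ms (1/3)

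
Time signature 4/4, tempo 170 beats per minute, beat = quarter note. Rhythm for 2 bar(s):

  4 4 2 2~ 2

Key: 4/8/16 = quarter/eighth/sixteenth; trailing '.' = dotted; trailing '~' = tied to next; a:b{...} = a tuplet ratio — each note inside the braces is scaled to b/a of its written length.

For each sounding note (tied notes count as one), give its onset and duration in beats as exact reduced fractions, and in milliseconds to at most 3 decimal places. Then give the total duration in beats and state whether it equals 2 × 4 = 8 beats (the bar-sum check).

1) 0.0ms=0b +352.941ms=1b
2) 352.941ms=1b +352.941ms=1b
3) 705.882ms=2b +705.882ms=2b
4) 1411.765ms=4b +1411.765ms=4b
Σ=8b of 8 (170bpm 4/4) — PASS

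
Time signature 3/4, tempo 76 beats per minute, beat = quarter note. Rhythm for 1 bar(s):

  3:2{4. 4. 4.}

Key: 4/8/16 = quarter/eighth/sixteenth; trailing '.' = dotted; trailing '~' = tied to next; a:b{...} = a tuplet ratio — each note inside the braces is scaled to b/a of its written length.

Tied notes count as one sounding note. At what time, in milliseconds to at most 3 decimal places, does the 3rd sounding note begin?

note 3 onset = 2b = 1578.947ms

1. 0.0ms @ 0 + 789.474ms (1)
2. 789.474ms @ 1 + 789.474ms (1)
3. 1578.947ms @ 2 + 789.474ms (1)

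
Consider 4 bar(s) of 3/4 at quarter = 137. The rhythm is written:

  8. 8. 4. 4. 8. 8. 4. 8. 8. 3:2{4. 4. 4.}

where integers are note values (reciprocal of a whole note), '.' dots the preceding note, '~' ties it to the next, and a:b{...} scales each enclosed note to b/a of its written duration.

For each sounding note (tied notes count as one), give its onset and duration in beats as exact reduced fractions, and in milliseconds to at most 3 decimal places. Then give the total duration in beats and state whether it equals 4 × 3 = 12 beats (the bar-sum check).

1) 0.0ms=0b +328.467ms=3/4b
2) 328.467ms=3/4b +328.467ms=3/4b
3) 656.934ms=3/2b +656.934ms=3/2b
4) 1313.869ms=3b +656.934ms=3/2b
5) 1970.803ms=9/2b +328.467ms=3/4b
6) 2299.27ms=21/4b +328.467ms=3/4b
7) 2627.737ms=6b +656.934ms=3/2b
8) 3284.672ms=15/2b +328.467ms=3/4b
9) 3613.139ms=33/4b +328.467ms=3/4b
10) 3941.606ms=9b +437.956ms=1b
11) 4379.562ms=10b +437.956ms=1b
12) 4817.518ms=11b +437.956ms=1b
Σ=12b of 12 (137bpm 3/4) — PASS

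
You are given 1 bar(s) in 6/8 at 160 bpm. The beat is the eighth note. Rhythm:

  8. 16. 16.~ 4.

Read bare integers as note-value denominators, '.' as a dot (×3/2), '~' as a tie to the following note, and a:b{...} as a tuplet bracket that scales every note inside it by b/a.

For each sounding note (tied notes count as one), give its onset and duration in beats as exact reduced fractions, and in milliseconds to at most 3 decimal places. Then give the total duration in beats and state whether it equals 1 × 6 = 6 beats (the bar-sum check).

1) 0.0ms=0b +562.5ms=3/2b
2) 562.5ms=3/2b +281.25ms=3/4b
3) 843.75ms=9/4b +1406.25ms=15/4b
Σ=6b of 6 (160bpm 6/8) — PASS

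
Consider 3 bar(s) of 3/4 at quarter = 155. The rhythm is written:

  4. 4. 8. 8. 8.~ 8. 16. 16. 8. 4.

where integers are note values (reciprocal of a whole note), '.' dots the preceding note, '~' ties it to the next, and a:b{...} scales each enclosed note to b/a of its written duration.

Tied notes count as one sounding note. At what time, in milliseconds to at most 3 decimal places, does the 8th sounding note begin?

1. 0.0ms @ 0 + 580.645ms (3/2)
2. 580.645ms @ 3/2 + 580.645ms (3/2)
3. 1161.29ms @ 3 + 290.323ms (3/4)
4. 1451.613ms @ 15/4 + 290.323ms (3/4)
5. 1741.935ms @ 9/2 + 580.645ms (3/2)
6. 2322.581ms @ 6 + 145.161ms (3/8)
7. 2467.742ms @ 51/8 + 145.161ms (3/8)
8. 2612.903ms @ 27/4 + 290.323ms (3/4)
9. 2903.226ms @ 15/2 + 580.645ms (3/2)

note 8 onset = 27/4b = 2612.903ms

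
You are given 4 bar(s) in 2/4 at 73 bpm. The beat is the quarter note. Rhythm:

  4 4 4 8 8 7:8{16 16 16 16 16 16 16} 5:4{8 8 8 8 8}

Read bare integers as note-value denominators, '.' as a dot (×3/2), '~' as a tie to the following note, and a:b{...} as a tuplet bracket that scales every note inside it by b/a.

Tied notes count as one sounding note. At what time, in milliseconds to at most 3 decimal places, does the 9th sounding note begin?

note 9 onset = 34/7b = 3992.172ms

1. 0.0ms @ 0 + 821.918ms (1)
2. 821.918ms @ 1 + 821.918ms (1)
3. 1643.836ms @ 2 + 821.918ms (1)
4. 2465.753ms @ 3 + 410.959ms (1/2)
5. 2876.712ms @ 7/2 + 410.959ms (1/2)
6. 3287.671ms @ 4 + 234.834ms (2/7)
7. 3522.505ms @ 30/7 + 234.834ms (2/7)
8. 3757.339ms @ 32/7 + 234.834ms (2/7)
9. 3992.172ms @ 34/7 + 234.834ms (2/7)
10. 4227.006ms @ 36/7 + 234.834ms (2/7)
11. 4461.84ms @ 38/7 + 234.834ms (2/7)
12. 4696.673ms @ 40/7 + 234.834ms (2/7)
13. 4931.507ms @ 6 + 328.767ms (2/5)
14. 5260.274ms @ 32/5 + 328.767ms (2/5)
15. 5589.041ms @ 34/5 + 328.767ms (2/5)
16. 5917.808ms @ 36/5 + 328.767ms (2/5)
17. 6246.575ms @ 38/5 + 328.767ms (2/5)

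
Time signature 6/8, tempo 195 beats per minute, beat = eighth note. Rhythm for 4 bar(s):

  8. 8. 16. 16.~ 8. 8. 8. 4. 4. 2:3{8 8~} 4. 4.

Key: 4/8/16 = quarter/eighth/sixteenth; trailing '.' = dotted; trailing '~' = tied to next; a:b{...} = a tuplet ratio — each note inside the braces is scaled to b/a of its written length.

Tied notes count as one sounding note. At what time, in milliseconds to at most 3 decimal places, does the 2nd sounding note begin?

1. 0.0ms @ 0 + 461.538ms (3/2)
2. 461.538ms @ 3/2 + 461.538ms (3/2)
3. 923.077ms @ 3 + 230.769ms (3/4)
4. 1153.846ms @ 15/4 + 692.308ms (9/4)
5. 1846.154ms @ 6 + 461.538ms (3/2)
6. 2307.692ms @ 15/2 + 461.538ms (3/2)
7. 2769.231ms @ 9 + 923.077ms (3)
8. 3692.308ms @ 12 + 923.077ms (3)
9. 4615.385ms @ 15 + 461.538ms (3/2)
10. 5076.923ms @ 33/2 + 1384.615ms (9/2)
11. 6461.538ms @ 21 + 923.077ms (3)

note 2 onset = 3/2b = 461.538ms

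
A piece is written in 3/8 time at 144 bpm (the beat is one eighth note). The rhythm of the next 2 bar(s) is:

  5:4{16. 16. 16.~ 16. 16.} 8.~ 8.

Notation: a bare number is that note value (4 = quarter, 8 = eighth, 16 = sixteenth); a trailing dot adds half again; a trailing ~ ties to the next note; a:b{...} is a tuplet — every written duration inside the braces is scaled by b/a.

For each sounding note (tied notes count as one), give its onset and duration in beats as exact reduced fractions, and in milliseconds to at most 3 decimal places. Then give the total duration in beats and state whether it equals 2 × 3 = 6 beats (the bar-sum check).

1) 0.0ms=0b +250.0ms=3/5b
2) 250.0ms=3/5b +250.0ms=3/5b
3) 500.0ms=6/5b +500.0ms=6/5b
4) 1000.0ms=12/5b +250.0ms=3/5b
5) 1250.0ms=3b +1250.0ms=3b
Σ=6b of 6 (144bpm 3/8) — PASS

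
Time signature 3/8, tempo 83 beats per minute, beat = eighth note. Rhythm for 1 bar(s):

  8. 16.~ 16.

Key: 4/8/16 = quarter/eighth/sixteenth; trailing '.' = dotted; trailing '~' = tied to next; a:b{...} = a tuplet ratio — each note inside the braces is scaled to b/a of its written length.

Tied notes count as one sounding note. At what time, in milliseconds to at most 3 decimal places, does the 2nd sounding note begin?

note 2 onset = 3/2b = 1084.337ms

1. 0.0ms @ 0 + 1084.337ms (3/2)
2. 1084.337ms @ 3/2 + 1084.337ms (3/2)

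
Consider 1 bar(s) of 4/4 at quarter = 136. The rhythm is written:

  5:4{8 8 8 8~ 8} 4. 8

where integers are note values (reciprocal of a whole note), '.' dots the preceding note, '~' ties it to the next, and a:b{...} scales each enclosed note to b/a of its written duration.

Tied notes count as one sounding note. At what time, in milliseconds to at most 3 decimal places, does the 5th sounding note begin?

note 5 onset = 2b = 882.353ms

1. 0.0ms @ 0 + 176.471ms (2/5)
2. 176.471ms @ 2/5 + 176.471ms (2/5)
3. 352.941ms @ 4/5 + 176.471ms (2/5)
4. 529.412ms @ 6/5 + 352.941ms (4/5)
5. 882.353ms @ 2 + 661.765ms (3/2)
6. 1544.118ms @ 7/2 + 220.588ms (1/2)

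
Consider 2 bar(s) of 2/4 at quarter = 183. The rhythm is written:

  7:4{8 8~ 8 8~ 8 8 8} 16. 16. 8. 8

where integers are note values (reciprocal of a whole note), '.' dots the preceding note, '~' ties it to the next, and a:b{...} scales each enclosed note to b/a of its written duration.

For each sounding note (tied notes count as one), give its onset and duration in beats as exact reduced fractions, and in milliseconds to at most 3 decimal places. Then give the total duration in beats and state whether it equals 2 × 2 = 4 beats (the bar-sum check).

1) 0.0ms=0b +93.677ms=2/7b
2) 93.677ms=2/7b +187.354ms=4/7b
3) 281.03ms=6/7b +187.354ms=4/7b
4) 468.384ms=10/7b +93.677ms=2/7b
5) 562.061ms=12/7b +93.677ms=2/7b
6) 655.738ms=2b +122.951ms=3/8b
7) 778.689ms=19/8b +122.951ms=3/8b
8) 901.639ms=11/4b +245.902ms=3/4b
9) 1147.541ms=7/2b +163.934ms=1/2b
Σ=4b of 4 (183bpm 2/4) — PASS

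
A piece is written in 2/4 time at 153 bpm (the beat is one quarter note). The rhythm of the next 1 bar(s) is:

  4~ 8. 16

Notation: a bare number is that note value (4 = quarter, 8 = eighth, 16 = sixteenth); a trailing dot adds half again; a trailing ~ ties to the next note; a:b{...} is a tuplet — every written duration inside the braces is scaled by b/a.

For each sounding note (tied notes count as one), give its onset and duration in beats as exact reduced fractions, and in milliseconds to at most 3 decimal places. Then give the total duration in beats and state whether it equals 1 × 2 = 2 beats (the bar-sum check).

1) 0.0ms=0b +686.275ms=7/4b
2) 686.275ms=7/4b +98.039ms=1/4b
Σ=2b of 2 (153bpm 2/4) — PASS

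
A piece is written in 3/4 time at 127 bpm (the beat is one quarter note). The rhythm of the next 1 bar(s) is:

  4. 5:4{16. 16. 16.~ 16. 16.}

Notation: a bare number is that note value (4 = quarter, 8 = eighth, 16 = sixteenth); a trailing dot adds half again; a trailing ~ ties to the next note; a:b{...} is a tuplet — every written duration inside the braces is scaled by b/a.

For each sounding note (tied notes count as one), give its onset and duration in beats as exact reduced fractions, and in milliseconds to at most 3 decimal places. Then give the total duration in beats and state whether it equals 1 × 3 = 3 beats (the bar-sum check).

1) 0.0ms=0b +708.661ms=3/2b
2) 708.661ms=3/2b +141.732ms=3/10b
3) 850.394ms=9/5b +141.732ms=3/10b
4) 992.126ms=21/10b +283.465ms=3/5b
5) 1275.591ms=27/10b +141.732ms=3/10b
Σ=3b of 3 (127bpm 3/4) — PASS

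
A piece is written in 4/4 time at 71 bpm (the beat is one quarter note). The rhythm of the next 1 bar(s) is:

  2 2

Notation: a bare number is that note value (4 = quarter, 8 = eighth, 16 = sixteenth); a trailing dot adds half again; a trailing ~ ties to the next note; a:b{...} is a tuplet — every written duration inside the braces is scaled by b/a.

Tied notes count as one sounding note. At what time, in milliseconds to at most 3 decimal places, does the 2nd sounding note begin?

note 2 onset = 2b = 1690.141ms

1. 0.0ms @ 0 + 1690.141ms (2)
2. 1690.141ms @ 2 + 1690.141ms (2)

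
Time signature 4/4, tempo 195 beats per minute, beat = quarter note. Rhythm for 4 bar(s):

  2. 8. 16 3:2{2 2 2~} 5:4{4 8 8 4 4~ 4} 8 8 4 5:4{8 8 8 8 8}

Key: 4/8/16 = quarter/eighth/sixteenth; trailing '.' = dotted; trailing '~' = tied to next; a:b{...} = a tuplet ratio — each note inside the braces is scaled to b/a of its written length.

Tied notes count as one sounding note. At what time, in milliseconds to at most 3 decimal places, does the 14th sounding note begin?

note 14 onset = 14b = 4307.692ms

1. 0.0ms @ 0 + 923.077ms (3)
2. 923.077ms @ 3 + 230.769ms (3/4)
3. 1153.846ms @ 15/4 + 76.923ms (1/4)
4. 1230.769ms @ 4 + 410.256ms (4/3)
5. 1641.026ms @ 16/3 + 410.256ms (4/3)
6. 2051.282ms @ 20/3 + 656.41ms (32/15)
7. 2707.692ms @ 44/5 + 123.077ms (2/5)
8. 2830.769ms @ 46/5 + 123.077ms (2/5)
9. 2953.846ms @ 48/5 + 246.154ms (4/5)
10. 3200.0ms @ 52/5 + 492.308ms (8/5)
11. 3692.308ms @ 12 + 153.846ms (1/2)
12. 3846.154ms @ 25/2 + 153.846ms (1/2)
13. 4000.0ms @ 13 + 307.692ms (1)
14. 4307.692ms @ 14 + 123.077ms (2/5)
15. 4430.769ms @ 72/5 + 123.077ms (2/5)
16. 4553.846ms @ 74/5 + 123.077ms (2/5)
17. 4676.923ms @ 76/5 + 123.077ms (2/5)
18. 4800.0ms @ 78/5 + 123.077ms (2/5)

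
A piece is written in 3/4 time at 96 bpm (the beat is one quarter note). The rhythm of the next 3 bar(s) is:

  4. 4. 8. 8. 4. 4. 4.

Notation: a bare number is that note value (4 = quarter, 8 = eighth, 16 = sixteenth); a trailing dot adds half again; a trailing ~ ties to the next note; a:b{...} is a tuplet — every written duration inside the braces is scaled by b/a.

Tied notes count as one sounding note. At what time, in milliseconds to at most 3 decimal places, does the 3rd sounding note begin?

1. 0.0ms @ 0 + 937.5ms (3/2)
2. 937.5ms @ 3/2 + 937.5ms (3/2)
3. 1875.0ms @ 3 + 468.75ms (3/4)
4. 2343.75ms @ 15/4 + 468.75ms (3/4)
5. 2812.5ms @ 9/2 + 937.5ms (3/2)
6. 3750.0ms @ 6 + 937.5ms (3/2)
7. 4687.5ms @ 15/2 + 937.5ms (3/2)

note 3 onset = 3b = 1875.0ms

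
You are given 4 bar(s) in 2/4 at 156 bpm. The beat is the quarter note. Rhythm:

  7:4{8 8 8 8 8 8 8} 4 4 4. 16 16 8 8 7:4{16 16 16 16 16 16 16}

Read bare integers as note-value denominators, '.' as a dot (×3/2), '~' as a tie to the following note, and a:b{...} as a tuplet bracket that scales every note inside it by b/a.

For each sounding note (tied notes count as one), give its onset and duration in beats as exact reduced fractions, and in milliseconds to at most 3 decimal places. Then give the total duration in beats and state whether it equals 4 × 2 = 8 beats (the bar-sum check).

1) 0.0ms=0b +109.89ms=2/7b
2) 109.89ms=2/7b +109.89ms=2/7b
3) 219.78ms=4/7b +109.89ms=2/7b
4) 329.67ms=6/7b +109.89ms=2/7b
5) 439.56ms=8/7b +109.89ms=2/7b
6) 549.451ms=10/7b +109.89ms=2/7b
7) 659.341ms=12/7b +109.89ms=2/7b
8) 769.231ms=2b +384.615ms=1b
9) 1153.846ms=3b +384.615ms=1b
10) 1538.462ms=4b +576.923ms=3/2b
11) 2115.385ms=11/2b +96.154ms=1/4b
12) 2211.538ms=23/4b +96.154ms=1/4b
13) 2307.692ms=6b +192.308ms=1/2b
14) 2500.0ms=13/2b +192.308ms=1/2b
15) 2692.308ms=7b +54.945ms=1/7b
16) 2747.253ms=50/7b +54.945ms=1/7b
17) 2802.198ms=51/7b +54.945ms=1/7b
18) 2857.143ms=52/7b +54.945ms=1/7b
19) 2912.088ms=53/7b +54.945ms=1/7b
20) 2967.033ms=54/7b +54.945ms=1/7b
21) 3021.978ms=55/7b +54.945ms=1/7b
Σ=8b of 8 (156bpm 2/4) — PASS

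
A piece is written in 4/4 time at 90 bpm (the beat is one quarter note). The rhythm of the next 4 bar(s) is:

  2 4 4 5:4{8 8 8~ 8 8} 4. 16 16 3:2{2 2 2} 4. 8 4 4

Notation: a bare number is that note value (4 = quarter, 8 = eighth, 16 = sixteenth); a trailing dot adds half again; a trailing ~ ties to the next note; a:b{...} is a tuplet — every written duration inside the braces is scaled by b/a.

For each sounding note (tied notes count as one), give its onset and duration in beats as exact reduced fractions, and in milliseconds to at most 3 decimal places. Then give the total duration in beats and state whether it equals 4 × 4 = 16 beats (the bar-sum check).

1) 0.0ms=0b +1333.333ms=2b
2) 1333.333ms=2b +666.667ms=1b
3) 2000.0ms=3b +666.667ms=1b
4) 2666.667ms=4b +266.667ms=2/5b
5) 2933.333ms=22/5b +266.667ms=2/5b
6) 3200.0ms=24/5b +533.333ms=4/5b
7) 3733.333ms=28/5b +266.667ms=2/5b
8) 4000.0ms=6b +1000.0ms=3/2b
9) 5000.0ms=15/2b +166.667ms=1/4b
10) 5166.667ms=31/4b +166.667ms=1/4b
11) 5333.333ms=8b +888.889ms=4/3b
12) 6222.222ms=28/3b +888.889ms=4/3b
13) 7111.111ms=32/3b +888.889ms=4/3b
14) 8000.0ms=12b +1000.0ms=3/2b
15) 9000.0ms=27/2b +333.333ms=1/2b
16) 9333.333ms=14b +666.667ms=1b
17) 10000.0ms=15b +666.667ms=1b
Σ=16b of 16 (90bpm 4/4) — PASS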